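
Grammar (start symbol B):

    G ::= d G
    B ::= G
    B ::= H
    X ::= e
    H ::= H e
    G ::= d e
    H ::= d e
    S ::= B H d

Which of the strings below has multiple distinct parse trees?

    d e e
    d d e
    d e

d e e: 1 tree
d d e: 1 tree
d e: 2 trees

d e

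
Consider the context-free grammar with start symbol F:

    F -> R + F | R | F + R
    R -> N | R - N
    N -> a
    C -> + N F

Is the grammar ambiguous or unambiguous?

Witness: a + a

Derivation 1: F ⇒ R + F ⇒ N + F ⇒ a + F ⇒ a + R ⇒ a + N ⇒ a + a
Derivation 2: F ⇒ F + R ⇒ R + R ⇒ N + R ⇒ a + R ⇒ a + N ⇒ a + a

Two distinct leftmost derivations for the same string.

Ambiguous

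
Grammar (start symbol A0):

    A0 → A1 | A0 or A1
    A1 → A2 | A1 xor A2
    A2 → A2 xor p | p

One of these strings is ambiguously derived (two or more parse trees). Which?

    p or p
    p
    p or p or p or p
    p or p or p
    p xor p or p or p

p or p: 1 tree
p: 1 tree
p or p or p or p: 1 tree
p or p or p: 1 tree
p xor p or p or p: 2 trees

p xor p or p or p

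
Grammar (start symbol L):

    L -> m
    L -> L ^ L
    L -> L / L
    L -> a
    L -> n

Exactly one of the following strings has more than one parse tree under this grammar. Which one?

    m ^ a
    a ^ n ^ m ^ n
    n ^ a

a ^ n ^ m ^ n

m ^ a: 1 tree
a ^ n ^ m ^ n: 5 trees
n ^ a: 1 tree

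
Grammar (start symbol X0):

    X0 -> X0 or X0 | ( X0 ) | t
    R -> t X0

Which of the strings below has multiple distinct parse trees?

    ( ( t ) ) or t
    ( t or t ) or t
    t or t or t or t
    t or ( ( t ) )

( ( t ) ) or t: 1 tree
( t or t ) or t: 1 tree
t or t or t or t: 5 trees
t or ( ( t ) ): 1 tree

t or t or t or t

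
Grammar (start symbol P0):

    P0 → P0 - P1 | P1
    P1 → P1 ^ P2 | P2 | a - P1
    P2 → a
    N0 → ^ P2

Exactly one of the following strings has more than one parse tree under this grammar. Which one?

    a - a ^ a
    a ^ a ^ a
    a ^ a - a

a - a ^ a

a - a ^ a: 3 trees
a ^ a ^ a: 1 tree
a ^ a - a: 1 tree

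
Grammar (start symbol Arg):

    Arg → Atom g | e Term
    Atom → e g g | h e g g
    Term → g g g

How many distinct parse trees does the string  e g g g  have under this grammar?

2

Parse trees for e g g g:
  [Arg [Atom e g g] g]
  [Arg e [Term g g g]]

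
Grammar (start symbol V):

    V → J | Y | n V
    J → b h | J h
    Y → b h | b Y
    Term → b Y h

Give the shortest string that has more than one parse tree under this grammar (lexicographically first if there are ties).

b h

length 2: b h has 2 parse trees

Two derivations of b h:
  V ⇒ J ⇒ b h
  V ⇒ Y ⇒ b h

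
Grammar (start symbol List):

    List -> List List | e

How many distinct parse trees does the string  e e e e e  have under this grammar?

14

Parse trees for e e e e e (showing first 6 of 14):
  [List [List e] [List [List e] [List [List e] [List [List e] [List e]]]]]
  [List [List e] [List [List e] [List [List [List e] [List e]] [List e]]]]
  [List [List e] [List [List [List e] [List e]] [List [List e] [List e]]]]
  [List [List e] [List [List [List e] [List [List e] [List e]]] [List e]]]
  [List [List e] [List [List [List [List e] [List e]] [List e]] [List e]]]
  [List [List [List e] [List e]] [List [List e] [List [List e] [List e]]]]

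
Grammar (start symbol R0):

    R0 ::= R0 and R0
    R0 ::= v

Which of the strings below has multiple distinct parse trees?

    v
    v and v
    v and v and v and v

v: 1 tree
v and v: 1 tree
v and v and v and v: 5 trees

v and v and v and v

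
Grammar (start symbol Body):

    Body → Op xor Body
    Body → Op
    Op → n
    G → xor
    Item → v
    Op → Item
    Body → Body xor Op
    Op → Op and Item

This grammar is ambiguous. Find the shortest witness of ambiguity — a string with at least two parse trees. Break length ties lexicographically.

n xor n

length 1: no string has ≥2 trees
length 3: n xor n has 2 parse trees

Two derivations of n xor n:
  Body ⇒ Op xor Body ⇒ n xor Body ⇒ n xor Op ⇒ n xor n
  Body ⇒ Body xor Op ⇒ Op xor Op ⇒ n xor Op ⇒ n xor n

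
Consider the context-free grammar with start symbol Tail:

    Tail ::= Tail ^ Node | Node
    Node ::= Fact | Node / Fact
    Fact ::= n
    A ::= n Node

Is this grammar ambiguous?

(A is unreachable from Tail, so its rules don't affect L(Tail).) Tail → Tail ^ Node | Node  ;  Node → Node / Fact | Fact  — a left-associative chain with Fact at the bottom. Each string factors uniquely by precedence.

Unambiguous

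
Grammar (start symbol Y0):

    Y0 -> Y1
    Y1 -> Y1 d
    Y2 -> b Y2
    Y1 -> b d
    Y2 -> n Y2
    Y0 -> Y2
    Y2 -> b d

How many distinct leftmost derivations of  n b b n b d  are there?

1

Parse trees for n b b n b d:
  [Y0 [Y2 n [Y2 b [Y2 b [Y2 n [Y2 b d]]]]]]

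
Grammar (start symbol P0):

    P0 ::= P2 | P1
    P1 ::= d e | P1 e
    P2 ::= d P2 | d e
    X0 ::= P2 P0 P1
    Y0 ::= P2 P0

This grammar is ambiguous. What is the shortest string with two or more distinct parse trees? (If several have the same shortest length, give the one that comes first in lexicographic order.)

length 2: d e has 2 parse trees

Two derivations of d e:
  P0 ⇒ P2 ⇒ d e
  P0 ⇒ P1 ⇒ d e

d e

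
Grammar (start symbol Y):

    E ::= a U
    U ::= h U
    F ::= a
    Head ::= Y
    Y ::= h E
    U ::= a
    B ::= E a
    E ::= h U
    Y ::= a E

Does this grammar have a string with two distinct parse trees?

Unambiguous

(B, Head, F are unreachable from Y, so their rules don't affect L(Y).) The reachable rules are right-linear with at most one rule per (nonterminal, next-terminal) pair. Each input token forces the next rule, so parsing is deterministic.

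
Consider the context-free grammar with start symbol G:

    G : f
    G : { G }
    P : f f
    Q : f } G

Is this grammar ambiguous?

Only G is reachable from G; ignoring the rest: Each string is a nest of matched brackets around a single atom. An opening bracket forces the recursive rule; an atom forces the base rule.

Unambiguous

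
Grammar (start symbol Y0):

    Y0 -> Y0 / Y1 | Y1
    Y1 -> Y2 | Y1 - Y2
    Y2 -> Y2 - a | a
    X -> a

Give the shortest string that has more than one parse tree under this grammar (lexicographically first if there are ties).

a - a

length 1: no string has ≥2 trees
length 3: a - a has 2 parse trees

Two derivations of a - a:
  Y0 ⇒ Y1 ⇒ Y2 ⇒ Y2 - a ⇒ a - a
  Y0 ⇒ Y1 ⇒ Y1 - Y2 ⇒ Y2 - Y2 ⇒ a - Y2 ⇒ a - a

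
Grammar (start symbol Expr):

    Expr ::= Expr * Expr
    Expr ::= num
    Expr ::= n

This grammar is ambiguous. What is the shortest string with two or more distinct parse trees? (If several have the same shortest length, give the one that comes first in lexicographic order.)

length 1: no string has ≥2 trees
length 3: no string has ≥2 trees
length 5: n * n * n has 2 parse trees

Two derivations of n * n * n:
  Expr ⇒ Expr * Expr ⇒ Expr * Expr * Expr ⇒ n * Expr * Expr ⇒ n * n * Expr ⇒ n * n * n
  Expr ⇒ Expr * Expr ⇒ n * Expr ⇒ n * Expr * Expr ⇒ n * n * Expr ⇒ n * n * n

n * n * n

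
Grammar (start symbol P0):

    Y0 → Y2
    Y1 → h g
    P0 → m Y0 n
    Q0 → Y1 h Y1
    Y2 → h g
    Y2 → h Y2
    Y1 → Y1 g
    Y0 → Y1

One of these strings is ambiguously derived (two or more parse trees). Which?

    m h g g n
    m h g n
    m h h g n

m h g g n: 1 tree
m h g n: 2 trees
m h h g n: 1 tree

m h g n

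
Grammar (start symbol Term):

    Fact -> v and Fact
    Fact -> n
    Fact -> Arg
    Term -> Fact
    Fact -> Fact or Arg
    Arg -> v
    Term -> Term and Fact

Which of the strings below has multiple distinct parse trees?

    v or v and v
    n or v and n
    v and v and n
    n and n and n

v and v and n

v or v and v: 1 tree
n or v and n: 1 tree
v and v and n: 4 trees
n and n and n: 1 tree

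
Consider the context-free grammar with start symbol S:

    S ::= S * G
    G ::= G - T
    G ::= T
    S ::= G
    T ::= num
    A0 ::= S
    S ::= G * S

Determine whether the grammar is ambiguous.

Witness: num * num

Derivation 1: S ⇒ S * G ⇒ G * G ⇒ T * G ⇒ num * G ⇒ num * T ⇒ num * num
Derivation 2: S ⇒ G * S ⇒ T * S ⇒ num * S ⇒ num * G ⇒ num * T ⇒ num * num

Two distinct leftmost derivations for the same string.

Ambiguous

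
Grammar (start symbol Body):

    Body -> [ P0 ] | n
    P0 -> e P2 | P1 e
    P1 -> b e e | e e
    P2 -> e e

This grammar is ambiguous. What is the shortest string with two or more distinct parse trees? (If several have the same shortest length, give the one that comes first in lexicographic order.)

length 1: no string has ≥2 trees
length 5: [ e e e ] has 2 parse trees

Two derivations of [ e e e ]:
  Body ⇒ [ P0 ] ⇒ [ e P2 ] ⇒ [ e e e ]
  Body ⇒ [ P0 ] ⇒ [ P1 e ] ⇒ [ e e e ]

[ e e e ]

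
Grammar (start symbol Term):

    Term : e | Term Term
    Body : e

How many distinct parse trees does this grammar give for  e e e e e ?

14

Parse trees for e e e e e (showing first 6 of 14):
  [Term [Term e] [Term [Term e] [Term [Term e] [Term [Term e] [Term e]]]]]
  [Term [Term e] [Term [Term e] [Term [Term [Term e] [Term e]] [Term e]]]]
  [Term [Term e] [Term [Term [Term e] [Term e]] [Term [Term e] [Term e]]]]
  [Term [Term e] [Term [Term [Term e] [Term [Term e] [Term e]]] [Term e]]]
  [Term [Term e] [Term [Term [Term [Term e] [Term e]] [Term e]] [Term e]]]
  [Term [Term [Term e] [Term e]] [Term [Term e] [Term [Term e] [Term e]]]]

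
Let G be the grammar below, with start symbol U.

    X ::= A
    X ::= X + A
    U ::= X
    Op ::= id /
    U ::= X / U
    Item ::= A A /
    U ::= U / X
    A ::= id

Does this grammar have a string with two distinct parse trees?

Witness: id / id

Derivation 1: U ⇒ X / U ⇒ A / U ⇒ id / U ⇒ id / X ⇒ id / A ⇒ id / id
Derivation 2: U ⇒ U / X ⇒ X / X ⇒ A / X ⇒ id / X ⇒ id / A ⇒ id / id

Two distinct leftmost derivations for the same string.

Ambiguous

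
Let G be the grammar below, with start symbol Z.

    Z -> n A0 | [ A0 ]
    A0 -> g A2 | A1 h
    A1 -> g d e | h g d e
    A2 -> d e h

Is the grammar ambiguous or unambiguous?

Witness: n g d e h

Derivation 1: Z ⇒ n A0 ⇒ n g A2 ⇒ n g d e h
Derivation 2: Z ⇒ n A0 ⇒ n A1 h ⇒ n g d e h

Two distinct leftmost derivations for the same string.

Ambiguous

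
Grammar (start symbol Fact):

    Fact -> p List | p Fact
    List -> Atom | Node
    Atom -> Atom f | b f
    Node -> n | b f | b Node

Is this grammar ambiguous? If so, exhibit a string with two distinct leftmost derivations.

Witness: p b f

Derivation 1: Fact ⇒ p List ⇒ p Atom ⇒ p b f
Derivation 2: Fact ⇒ p List ⇒ p Node ⇒ p b f

Two distinct leftmost derivations for the same string.

Ambiguous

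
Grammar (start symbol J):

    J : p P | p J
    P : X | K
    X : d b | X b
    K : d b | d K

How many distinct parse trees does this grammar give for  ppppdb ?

Parse trees for ppppdb:
  [J p [J p [J p [J p [P [X d b]]]]]]
  [J p [J p [J p [J p [P [K d b]]]]]]

2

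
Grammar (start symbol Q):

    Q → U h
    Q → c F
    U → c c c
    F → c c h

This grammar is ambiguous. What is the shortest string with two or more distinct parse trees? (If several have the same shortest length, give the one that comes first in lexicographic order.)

c c c h

length 4: c c c h has 2 parse trees

Two derivations of c c c h:
  Q ⇒ U h ⇒ c c c h
  Q ⇒ c F ⇒ c c c h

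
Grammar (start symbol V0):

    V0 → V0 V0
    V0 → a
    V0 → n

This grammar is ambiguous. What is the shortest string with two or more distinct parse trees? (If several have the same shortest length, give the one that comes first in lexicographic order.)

a a a

length 1: no string has ≥2 trees
length 2: no string has ≥2 trees
length 3: a a a has 2 parse trees

Two derivations of a a a:
  V0 ⇒ V0 V0 ⇒ V0 V0 V0 ⇒ a V0 V0 ⇒ a a V0 ⇒ a a a
  V0 ⇒ V0 V0 ⇒ a V0 ⇒ a V0 V0 ⇒ a a V0 ⇒ a a a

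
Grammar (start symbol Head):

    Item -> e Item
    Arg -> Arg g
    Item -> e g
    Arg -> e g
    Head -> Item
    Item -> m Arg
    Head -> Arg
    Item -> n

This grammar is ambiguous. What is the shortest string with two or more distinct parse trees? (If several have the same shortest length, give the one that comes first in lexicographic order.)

length 1: no string has ≥2 trees
length 2: e g has 2 parse trees

Two derivations of e g:
  Head ⇒ Item ⇒ e g
  Head ⇒ Arg ⇒ e g

e g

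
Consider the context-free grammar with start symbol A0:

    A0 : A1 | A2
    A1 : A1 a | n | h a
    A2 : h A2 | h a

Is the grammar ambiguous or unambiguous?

Ambiguous

Witness: h a

Derivation 1: A0 ⇒ A1 ⇒ h a
Derivation 2: A0 ⇒ A2 ⇒ h a

Two distinct leftmost derivations for the same string.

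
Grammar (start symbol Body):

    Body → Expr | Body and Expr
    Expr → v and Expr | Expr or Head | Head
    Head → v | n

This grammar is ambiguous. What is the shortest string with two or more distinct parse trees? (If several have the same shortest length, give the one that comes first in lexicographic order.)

length 1: no string has ≥2 trees
length 3: v and n has 2 parse trees

Two derivations of v and n:
  Body ⇒ Expr ⇒ v and Expr ⇒ v and Head ⇒ v and n
  Body ⇒ Body and Expr ⇒ Expr and Expr ⇒ Head and Expr ⇒ v and Expr ⇒ v and Head ⇒ v and n

v and n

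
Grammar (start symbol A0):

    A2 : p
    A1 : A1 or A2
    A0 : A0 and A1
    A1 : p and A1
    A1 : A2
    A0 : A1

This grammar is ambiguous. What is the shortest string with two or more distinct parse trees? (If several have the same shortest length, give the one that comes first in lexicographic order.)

p and p

length 1: no string has ≥2 trees
length 3: p and p has 2 parse trees

Two derivations of p and p:
  A0 ⇒ A0 and A1 ⇒ A1 and A1 ⇒ A2 and A1 ⇒ p and A1 ⇒ p and A2 ⇒ p and p
  A0 ⇒ A1 ⇒ p and A1 ⇒ p and A2 ⇒ p and p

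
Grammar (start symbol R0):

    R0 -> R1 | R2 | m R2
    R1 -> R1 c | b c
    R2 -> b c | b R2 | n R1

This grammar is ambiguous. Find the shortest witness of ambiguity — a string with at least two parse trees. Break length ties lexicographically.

b c

length 2: b c has 2 parse trees

Two derivations of b c:
  R0 ⇒ R1 ⇒ b c
  R0 ⇒ R2 ⇒ b c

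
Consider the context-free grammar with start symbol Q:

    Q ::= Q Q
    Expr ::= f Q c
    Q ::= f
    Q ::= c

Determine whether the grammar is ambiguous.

Ambiguous

Witness: c c c

Derivation 1: Q ⇒ Q Q ⇒ Q Q Q ⇒ c Q Q ⇒ c c Q ⇒ c c c
Derivation 2: Q ⇒ Q Q ⇒ c Q ⇒ c Q Q ⇒ c c Q ⇒ c c c

Two distinct leftmost derivations for the same string.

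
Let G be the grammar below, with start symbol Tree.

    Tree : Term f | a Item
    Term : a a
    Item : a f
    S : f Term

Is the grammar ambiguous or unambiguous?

Witness: a a f

Derivation 1: Tree ⇒ Term f ⇒ a a f
Derivation 2: Tree ⇒ a Item ⇒ a a f

Two distinct leftmost derivations for the same string.

Ambiguous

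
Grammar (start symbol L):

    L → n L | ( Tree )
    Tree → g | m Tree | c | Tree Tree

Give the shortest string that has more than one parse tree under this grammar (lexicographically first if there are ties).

length 3: no string has ≥2 trees
length 4: no string has ≥2 trees
length 5: ( c c c ) has 2 parse trees

Two derivations of ( c c c ):
  L ⇒ ( Tree ) ⇒ ( Tree Tree ) ⇒ ( c Tree ) ⇒ ( c Tree Tree ) ⇒ ( c c Tree ) ⇒ ( c c c )
  L ⇒ ( Tree ) ⇒ ( Tree Tree ) ⇒ ( Tree Tree Tree ) ⇒ ( c Tree Tree ) ⇒ ( c c Tree ) ⇒ ( c c c )

( c c c )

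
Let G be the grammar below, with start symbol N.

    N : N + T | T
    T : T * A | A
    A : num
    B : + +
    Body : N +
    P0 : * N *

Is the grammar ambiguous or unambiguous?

Unambiguous

(B, Body, P0 are unreachable from N, so their rules don't affect L(N).) The grammar is stratified — N handles '+' (left-recursive), T handles '*', A atoms. Each operator has a fixed associativity and precedence level, so every string has one parse.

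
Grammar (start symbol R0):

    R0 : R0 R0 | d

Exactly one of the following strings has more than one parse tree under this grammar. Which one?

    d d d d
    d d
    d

d d d d

d d d d: 5 trees
d d: 1 tree
d: 1 tree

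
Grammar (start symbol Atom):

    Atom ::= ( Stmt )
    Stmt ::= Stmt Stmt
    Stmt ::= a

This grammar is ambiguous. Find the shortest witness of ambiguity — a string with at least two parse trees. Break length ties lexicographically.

length 3: no string has ≥2 trees
length 4: no string has ≥2 trees
length 5: ( a a a ) has 2 parse trees

Two derivations of ( a a a ):
  Atom ⇒ ( Stmt ) ⇒ ( Stmt Stmt ) ⇒ ( Stmt Stmt Stmt ) ⇒ ( a Stmt Stmt ) ⇒ ( a a Stmt ) ⇒ ( a a a )
  Atom ⇒ ( Stmt ) ⇒ ( Stmt Stmt ) ⇒ ( a Stmt ) ⇒ ( a Stmt Stmt ) ⇒ ( a a Stmt ) ⇒ ( a a a )

( a a a )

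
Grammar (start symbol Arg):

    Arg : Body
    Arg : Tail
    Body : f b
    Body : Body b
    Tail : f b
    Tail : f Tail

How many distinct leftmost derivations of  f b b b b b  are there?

Parse trees for f b b b b b:
  [Arg [Body [Body [Body [Body [Body f b] b] b] b] b]]

1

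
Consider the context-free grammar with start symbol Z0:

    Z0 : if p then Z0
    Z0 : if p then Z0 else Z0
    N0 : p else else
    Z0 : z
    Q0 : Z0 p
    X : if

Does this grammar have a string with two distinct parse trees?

Ambiguous

Witness: if p then if p then z else z

Derivation 1: Z0 ⇒ if p then Z0 ⇒ if p then if p then Z0 else Z0 ⇒ if p then if p then z else Z0 ⇒ if p then if p then z else z
Derivation 2: Z0 ⇒ if p then Z0 else Z0 ⇒ if p then if p then Z0 else Z0 ⇒ if p then if p then z else Z0 ⇒ if p then if p then z else z

Two distinct leftmost derivations for the same string.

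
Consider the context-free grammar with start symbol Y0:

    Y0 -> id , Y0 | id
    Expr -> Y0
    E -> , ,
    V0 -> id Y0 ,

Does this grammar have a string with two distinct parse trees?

Only Y0 is reachable from Y0; ignoring the rest: Right-recursive list with a separator: after each atom, whether the separator follows determines the rule. One parse per string.

Unambiguous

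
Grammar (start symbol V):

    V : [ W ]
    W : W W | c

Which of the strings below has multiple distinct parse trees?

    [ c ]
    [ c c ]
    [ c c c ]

[ c c c ]

[ c ]: 1 tree
[ c c ]: 1 tree
[ c c c ]: 2 trees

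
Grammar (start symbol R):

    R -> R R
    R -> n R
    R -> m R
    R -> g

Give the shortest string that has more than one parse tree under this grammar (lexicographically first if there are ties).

g g g

length 1: no string has ≥2 trees
length 2: no string has ≥2 trees
length 3: g g g has 2 parse trees

Two derivations of g g g:
  R ⇒ R R ⇒ R R R ⇒ g R R ⇒ g g R ⇒ g g g
  R ⇒ R R ⇒ g R ⇒ g R R ⇒ g g R ⇒ g g g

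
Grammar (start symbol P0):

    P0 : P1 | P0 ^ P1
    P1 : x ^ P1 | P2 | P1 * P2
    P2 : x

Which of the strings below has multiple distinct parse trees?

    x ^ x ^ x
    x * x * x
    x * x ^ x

x ^ x ^ x: 4 trees
x * x * x: 1 tree
x * x ^ x: 1 tree

x ^ x ^ x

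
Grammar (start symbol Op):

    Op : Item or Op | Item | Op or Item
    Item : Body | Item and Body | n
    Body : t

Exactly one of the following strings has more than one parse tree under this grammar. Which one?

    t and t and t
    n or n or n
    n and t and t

t and t and t: 1 tree
n or n or n: 4 trees
n and t and t: 1 tree

n or n or n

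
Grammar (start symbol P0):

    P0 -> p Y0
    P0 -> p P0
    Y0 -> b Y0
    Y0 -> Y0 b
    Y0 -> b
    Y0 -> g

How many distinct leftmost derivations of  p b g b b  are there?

3

Parse trees for p b g b b:
  [P0 p [Y0 b [Y0 [Y0 [Y0 g] b] b]]]
  [P0 p [Y0 [Y0 b [Y0 [Y0 g] b]] b]]
  [P0 p [Y0 [Y0 [Y0 b [Y0 g]] b] b]]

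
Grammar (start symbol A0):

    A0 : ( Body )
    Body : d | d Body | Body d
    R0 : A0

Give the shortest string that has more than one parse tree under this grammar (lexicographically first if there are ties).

length 3: no string has ≥2 trees
length 4: ( d d ) has 2 parse trees

Two derivations of ( d d ):
  A0 ⇒ ( Body ) ⇒ ( d Body ) ⇒ ( d d )
  A0 ⇒ ( Body ) ⇒ ( Body d ) ⇒ ( d d )

( d d )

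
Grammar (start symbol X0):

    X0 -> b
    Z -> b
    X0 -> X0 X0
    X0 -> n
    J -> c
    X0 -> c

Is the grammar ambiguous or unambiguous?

Witness: b b b

Derivation 1: X0 ⇒ X0 X0 ⇒ b X0 ⇒ b X0 X0 ⇒ b b X0 ⇒ b b b
Derivation 2: X0 ⇒ X0 X0 ⇒ X0 X0 X0 ⇒ b X0 X0 ⇒ b b X0 ⇒ b b b

Two distinct leftmost derivations for the same string.

Ambiguous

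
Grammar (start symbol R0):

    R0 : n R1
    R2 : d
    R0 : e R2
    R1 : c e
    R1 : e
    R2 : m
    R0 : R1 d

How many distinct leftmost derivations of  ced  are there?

Parse trees for ced:
  [R0 [R1 c e] d]

1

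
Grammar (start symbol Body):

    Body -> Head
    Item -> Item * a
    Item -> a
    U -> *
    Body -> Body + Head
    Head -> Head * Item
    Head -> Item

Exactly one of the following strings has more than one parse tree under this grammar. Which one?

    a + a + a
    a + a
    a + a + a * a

a + a + a: 1 tree
a + a: 1 tree
a + a + a * a: 2 trees

a + a + a * a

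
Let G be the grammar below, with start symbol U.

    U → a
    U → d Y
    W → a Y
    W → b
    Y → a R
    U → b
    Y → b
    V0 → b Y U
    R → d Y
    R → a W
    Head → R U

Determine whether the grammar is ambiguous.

Unambiguous

(V0, Head are unreachable from U, so their rules don't affect L(U).) Restricted to the reachable nonterminals, every rule has the form A → t or A → t B, and no two rules for the same A share a first terminal. The grammar encodes a DFA — one run per string.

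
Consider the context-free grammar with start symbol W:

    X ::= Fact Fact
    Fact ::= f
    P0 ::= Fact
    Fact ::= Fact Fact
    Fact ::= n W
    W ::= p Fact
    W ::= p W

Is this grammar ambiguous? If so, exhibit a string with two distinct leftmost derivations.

Ambiguous

Witness: p f f f

Derivation 1: W ⇒ p Fact ⇒ p Fact Fact ⇒ p f Fact ⇒ p f Fact Fact ⇒ p f f Fact ⇒ p f f f
Derivation 2: W ⇒ p Fact ⇒ p Fact Fact ⇒ p Fact Fact Fact ⇒ p f Fact Fact ⇒ p f f Fact ⇒ p f f f

Two distinct leftmost derivations for the same string.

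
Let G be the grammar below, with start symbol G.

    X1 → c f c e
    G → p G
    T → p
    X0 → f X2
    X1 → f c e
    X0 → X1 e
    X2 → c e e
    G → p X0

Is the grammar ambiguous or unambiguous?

Ambiguous

Witness: p f c e e

Derivation 1: G ⇒ p X0 ⇒ p f X2 ⇒ p f c e e
Derivation 2: G ⇒ p X0 ⇒ p X1 e ⇒ p f c e e

Two distinct leftmost derivations for the same string.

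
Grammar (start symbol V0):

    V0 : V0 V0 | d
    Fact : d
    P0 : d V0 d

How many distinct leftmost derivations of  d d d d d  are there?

Parse trees for d d d d d (showing first 6 of 14):
  [V0 [V0 d] [V0 [V0 d] [V0 [V0 d] [V0 [V0 d] [V0 d]]]]]
  [V0 [V0 d] [V0 [V0 d] [V0 [V0 [V0 d] [V0 d]] [V0 d]]]]
  [V0 [V0 d] [V0 [V0 [V0 d] [V0 d]] [V0 [V0 d] [V0 d]]]]
  [V0 [V0 d] [V0 [V0 [V0 d] [V0 [V0 d] [V0 d]]] [V0 d]]]
  [V0 [V0 d] [V0 [V0 [V0 [V0 d] [V0 d]] [V0 d]] [V0 d]]]
  [V0 [V0 [V0 d] [V0 d]] [V0 [V0 d] [V0 [V0 d] [V0 d]]]]

14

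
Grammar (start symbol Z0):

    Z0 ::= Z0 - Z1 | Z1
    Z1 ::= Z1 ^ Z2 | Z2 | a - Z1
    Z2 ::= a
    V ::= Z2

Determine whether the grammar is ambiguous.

Ambiguous

Witness: a - a

Derivation 1: Z0 ⇒ Z0 - Z1 ⇒ Z1 - Z1 ⇒ Z2 - Z1 ⇒ a - Z1 ⇒ a - Z2 ⇒ a - a
Derivation 2: Z0 ⇒ Z1 ⇒ a - Z1 ⇒ a - Z2 ⇒ a - a

Two distinct leftmost derivations for the same string.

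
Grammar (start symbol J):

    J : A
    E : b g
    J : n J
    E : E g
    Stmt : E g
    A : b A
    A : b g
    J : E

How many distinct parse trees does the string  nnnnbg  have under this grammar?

Parse trees for nnnnbg:
  [J n [J n [J n [J n [J [A b g]]]]]]
  [J n [J n [J n [J n [J [E b g]]]]]]

2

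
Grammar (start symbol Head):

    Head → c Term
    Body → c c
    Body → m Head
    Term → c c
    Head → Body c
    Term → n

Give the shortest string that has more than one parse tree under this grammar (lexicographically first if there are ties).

length 2: no string has ≥2 trees
length 3: c c c has 2 parse trees

Two derivations of c c c:
  Head ⇒ c Term ⇒ c c c
  Head ⇒ Body c ⇒ c c c

c c c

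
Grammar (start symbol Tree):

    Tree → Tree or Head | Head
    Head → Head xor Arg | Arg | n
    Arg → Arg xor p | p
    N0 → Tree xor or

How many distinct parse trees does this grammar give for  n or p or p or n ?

1

Parse trees for n or p or p or n:
  [Tree [Tree [Tree [Tree [Head n]] or [Head [Arg p]]] or [Head [Arg p]]] or [Head n]]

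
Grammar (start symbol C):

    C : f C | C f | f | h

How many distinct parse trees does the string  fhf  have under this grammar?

2

Parse trees for fhf:
  [C f [C [C h] f]]
  [C [C f [C h]] f]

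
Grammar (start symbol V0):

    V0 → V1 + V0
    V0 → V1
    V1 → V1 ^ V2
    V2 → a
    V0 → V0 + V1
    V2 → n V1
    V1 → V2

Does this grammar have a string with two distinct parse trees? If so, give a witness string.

Ambiguous

Witness: a + a

Derivation 1: V0 ⇒ V1 + V0 ⇒ V2 + V0 ⇒ a + V0 ⇒ a + V1 ⇒ a + V2 ⇒ a + a
Derivation 2: V0 ⇒ V0 + V1 ⇒ V1 + V1 ⇒ V2 + V1 ⇒ a + V1 ⇒ a + V2 ⇒ a + a

Two distinct leftmost derivations for the same string.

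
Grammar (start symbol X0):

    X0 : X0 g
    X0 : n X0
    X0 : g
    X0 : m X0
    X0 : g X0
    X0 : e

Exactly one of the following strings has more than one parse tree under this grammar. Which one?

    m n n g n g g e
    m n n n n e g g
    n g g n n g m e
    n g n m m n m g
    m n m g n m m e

m n n n n e g g

m n n g n g g e: 1 tree
m n n n n e g g: 21 trees
n g g n n g m e: 1 tree
n g n m m n m g: 1 tree
m n m g n m m e: 1 tree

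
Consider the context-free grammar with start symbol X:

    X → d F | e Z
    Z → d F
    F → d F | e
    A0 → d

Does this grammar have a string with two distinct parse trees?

Unambiguous

Only X, Z, F are reachable from X; ignoring the rest: Restricted to the reachable nonterminals, every rule has the form A → t or A → t B, and no two rules for the same A share a first terminal. The grammar encodes a DFA — one run per string.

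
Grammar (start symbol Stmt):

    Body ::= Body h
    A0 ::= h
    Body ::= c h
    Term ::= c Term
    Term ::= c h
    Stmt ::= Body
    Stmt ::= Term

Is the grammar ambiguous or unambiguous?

Witness: c h

Derivation 1: Stmt ⇒ Body ⇒ c h
Derivation 2: Stmt ⇒ Term ⇒ c h

Two distinct leftmost derivations for the same string.

Ambiguous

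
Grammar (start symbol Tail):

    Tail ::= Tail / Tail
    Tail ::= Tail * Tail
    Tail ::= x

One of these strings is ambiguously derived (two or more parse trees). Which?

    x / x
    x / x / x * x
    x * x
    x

x / x: 1 tree
x / x / x * x: 5 trees
x * x: 1 tree
x: 1 tree

x / x / x * x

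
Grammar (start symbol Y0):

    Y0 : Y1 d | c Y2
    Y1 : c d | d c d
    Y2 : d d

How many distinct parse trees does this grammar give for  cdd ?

Parse trees for cdd:
  [Y0 [Y1 c d] d]
  [Y0 c [Y2 d d]]

2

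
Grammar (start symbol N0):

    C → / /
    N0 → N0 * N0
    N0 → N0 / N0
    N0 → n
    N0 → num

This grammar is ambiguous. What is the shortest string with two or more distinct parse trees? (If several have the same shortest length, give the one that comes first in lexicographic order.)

length 1: no string has ≥2 trees
length 3: no string has ≥2 trees
length 5: n * n * n has 2 parse trees

Two derivations of n * n * n:
  N0 ⇒ N0 * N0 ⇒ N0 * N0 * N0 ⇒ n * N0 * N0 ⇒ n * n * N0 ⇒ n * n * n
  N0 ⇒ N0 * N0 ⇒ n * N0 ⇒ n * N0 * N0 ⇒ n * n * N0 ⇒ n * n * n

n * n * n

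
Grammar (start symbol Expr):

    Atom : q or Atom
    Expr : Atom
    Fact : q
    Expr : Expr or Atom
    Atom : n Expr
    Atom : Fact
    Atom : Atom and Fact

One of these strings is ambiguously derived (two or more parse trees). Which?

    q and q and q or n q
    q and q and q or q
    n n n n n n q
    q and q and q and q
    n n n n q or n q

q and q and q or n q: 1 tree
q and q and q or q: 1 tree
n n n n n n q: 1 tree
q and q and q and q: 1 tree
n n n n q or n q: 6 trees

n n n n q or n q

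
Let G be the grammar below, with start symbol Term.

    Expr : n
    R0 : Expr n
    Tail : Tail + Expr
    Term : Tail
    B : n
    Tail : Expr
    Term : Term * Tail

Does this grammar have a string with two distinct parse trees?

Unambiguous

(B, R0 are unreachable from Term, so their rules don't affect L(Term).) The grammar is stratified — Term handles '*' (left-recursive), Tail handles '+', Expr atoms. Each operator has a fixed associativity and precedence level, so every string has one parse.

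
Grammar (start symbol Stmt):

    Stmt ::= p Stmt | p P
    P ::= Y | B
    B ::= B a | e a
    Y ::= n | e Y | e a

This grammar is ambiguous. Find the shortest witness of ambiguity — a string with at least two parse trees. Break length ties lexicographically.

p e a

length 2: no string has ≥2 trees
length 3: p e a has 2 parse trees

Two derivations of p e a:
  Stmt ⇒ p P ⇒ p Y ⇒ p e a
  Stmt ⇒ p P ⇒ p B ⇒ p e a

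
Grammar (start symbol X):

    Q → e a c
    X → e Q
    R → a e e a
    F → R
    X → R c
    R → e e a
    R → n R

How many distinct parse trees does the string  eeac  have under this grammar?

Parse trees for eeac:
  [X e [Q e a c]]
  [X [R e e a] c]

2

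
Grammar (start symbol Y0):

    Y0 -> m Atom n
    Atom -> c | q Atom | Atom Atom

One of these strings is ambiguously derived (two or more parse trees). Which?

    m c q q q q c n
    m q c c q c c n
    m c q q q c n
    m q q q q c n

m q c c q c c n

m c q q q q c n: 1 tree
m q c c q c c n: 19 trees
m c q q q c n: 1 tree
m q q q q c n: 1 tree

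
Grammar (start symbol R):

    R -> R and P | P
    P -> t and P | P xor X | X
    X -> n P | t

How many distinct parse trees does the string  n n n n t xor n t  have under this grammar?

5

Parse trees for n n n n t xor n t:
  [R [P [P [X n [P [X n [P [X n [P [X n [P [X t]]]]]]]]]] xor [X n [P [X t]]]]]
  [R [P [X n [P [P [X n [P [X n [P [X n [P [X t]]]]]]]] xor [X n [P [X t]]]]]]]
  [R [P [X n [P [X n [P [P [X n [P [X n [P [X t]]]]]] xor [X n [P [X t]]]]]]]]]
  [R [P [X n [P [X n [P [X n [P [P [X n [P [X t]]]] xor [X n [P [X t]]]]]]]]]]]
  [R [P [X n [P [X n [P [X n [P [X n [P [P [X t]] xor [X n [P [X t]]]]]]]]]]]]]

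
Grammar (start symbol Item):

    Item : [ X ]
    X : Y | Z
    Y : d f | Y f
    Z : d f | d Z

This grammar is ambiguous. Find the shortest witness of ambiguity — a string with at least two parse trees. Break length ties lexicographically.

length 4: [ d f ] has 2 parse trees

Two derivations of [ d f ]:
  Item ⇒ [ X ] ⇒ [ Y ] ⇒ [ d f ]
  Item ⇒ [ X ] ⇒ [ Z ] ⇒ [ d f ]

[ d f ]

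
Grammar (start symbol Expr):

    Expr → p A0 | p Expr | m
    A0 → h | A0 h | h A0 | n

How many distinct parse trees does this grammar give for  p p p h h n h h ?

6

Parse trees for p p p h h n h h:
  [Expr p [Expr p [Expr p [A0 [A0 [A0 h [A0 h [A0 n]]] h] h]]]]
  [Expr p [Expr p [Expr p [A0 [A0 h [A0 [A0 h [A0 n]] h]] h]]]]
  [Expr p [Expr p [Expr p [A0 [A0 h [A0 h [A0 [A0 n] h]]] h]]]]
  [Expr p [Expr p [Expr p [A0 h [A0 [A0 [A0 h [A0 n]] h] h]]]]]
  [Expr p [Expr p [Expr p [A0 h [A0 [A0 h [A0 [A0 n] h]] h]]]]]
  [Expr p [Expr p [Expr p [A0 h [A0 h [A0 [A0 [A0 n] h] h]]]]]]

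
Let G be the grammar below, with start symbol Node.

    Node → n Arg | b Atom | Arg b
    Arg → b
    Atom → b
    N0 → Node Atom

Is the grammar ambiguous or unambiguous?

Ambiguous

Witness: b b

Derivation 1: Node ⇒ b Atom ⇒ b b
Derivation 2: Node ⇒ Arg b ⇒ b b

Two distinct leftmost derivations for the same string.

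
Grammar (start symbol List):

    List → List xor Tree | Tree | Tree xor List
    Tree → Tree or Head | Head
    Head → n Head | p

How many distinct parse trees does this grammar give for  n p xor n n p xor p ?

Parse trees for n p xor n n p xor p:
  [List [List [List [Tree [Head n [Head p]]]] xor [Tree [Head n [Head n [Head p]]]]] xor [Tree [Head p]]]
  [List [List [Tree [Head n [Head p]]] xor [List [Tree [Head n [Head n [Head p]]]]]] xor [Tree [Head p]]]
  [List [Tree [Head n [Head p]]] xor [List [List [Tree [Head n [Head n [Head p]]]]] xor [Tree [Head p]]]]
  [List [Tree [Head n [Head p]]] xor [List [Tree [Head n [Head n [Head p]]]] xor [List [Tree [Head p]]]]]

4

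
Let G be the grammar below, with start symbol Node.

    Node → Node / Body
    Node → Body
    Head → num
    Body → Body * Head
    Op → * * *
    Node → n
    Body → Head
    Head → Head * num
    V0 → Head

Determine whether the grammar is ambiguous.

Ambiguous

Witness: num * num

Derivation 1: Node ⇒ Body ⇒ Body * Head ⇒ Head * Head ⇒ num * Head ⇒ num * num
Derivation 2: Node ⇒ Body ⇒ Head ⇒ Head * num ⇒ num * num

Two distinct leftmost derivations for the same string.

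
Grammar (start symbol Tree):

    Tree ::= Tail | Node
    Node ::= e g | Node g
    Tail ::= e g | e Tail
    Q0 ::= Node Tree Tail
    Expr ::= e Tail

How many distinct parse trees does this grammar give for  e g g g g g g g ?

1

Parse trees for e g g g g g g g:
  [Tree [Node [Node [Node [Node [Node [Node [Node e g] g] g] g] g] g] g]]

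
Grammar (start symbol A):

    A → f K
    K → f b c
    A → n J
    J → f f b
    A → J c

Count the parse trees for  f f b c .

Parse trees for f f b c:
  [A f [K f b c]]
  [A [J f f b] c]

2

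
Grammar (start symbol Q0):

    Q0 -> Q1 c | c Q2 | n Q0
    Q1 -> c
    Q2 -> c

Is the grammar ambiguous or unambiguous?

Ambiguous

Witness: c c

Derivation 1: Q0 ⇒ Q1 c ⇒ c c
Derivation 2: Q0 ⇒ c Q2 ⇒ c c

Two distinct leftmost derivations for the same string.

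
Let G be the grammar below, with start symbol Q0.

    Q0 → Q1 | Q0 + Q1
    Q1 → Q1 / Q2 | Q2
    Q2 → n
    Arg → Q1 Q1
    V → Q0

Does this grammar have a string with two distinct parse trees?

(Arg, V are unreachable from Q0, so their rules don't affect L(Q0).) The grammar is stratified — Q0 handles '+' (left-recursive), Q1 handles '/', Q2 atoms. Each operator has a fixed associativity and precedence level, so every string has one parse.

Unambiguous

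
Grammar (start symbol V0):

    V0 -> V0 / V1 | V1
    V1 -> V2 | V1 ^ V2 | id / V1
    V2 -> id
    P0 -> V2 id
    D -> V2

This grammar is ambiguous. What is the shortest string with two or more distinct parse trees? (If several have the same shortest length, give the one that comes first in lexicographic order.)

length 1: no string has ≥2 trees
length 3: id / id has 2 parse trees

Two derivations of id / id:
  V0 ⇒ V0 / V1 ⇒ V1 / V1 ⇒ V2 / V1 ⇒ id / V1 ⇒ id / V2 ⇒ id / id
  V0 ⇒ V1 ⇒ id / V1 ⇒ id / V2 ⇒ id / id

id / id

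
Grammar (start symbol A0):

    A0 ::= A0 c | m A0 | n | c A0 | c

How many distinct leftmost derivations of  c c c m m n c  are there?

6

Parse trees for c c c m m n c:
  [A0 [A0 c [A0 c [A0 c [A0 m [A0 m [A0 n]]]]]] c]
  [A0 c [A0 [A0 c [A0 c [A0 m [A0 m [A0 n]]]]] c]]
  [A0 c [A0 c [A0 [A0 c [A0 m [A0 m [A0 n]]]] c]]]
  [A0 c [A0 c [A0 c [A0 [A0 m [A0 m [A0 n]]] c]]]]
  [A0 c [A0 c [A0 c [A0 m [A0 [A0 m [A0 n]] c]]]]]
  [A0 c [A0 c [A0 c [A0 m [A0 m [A0 [A0 n] c]]]]]]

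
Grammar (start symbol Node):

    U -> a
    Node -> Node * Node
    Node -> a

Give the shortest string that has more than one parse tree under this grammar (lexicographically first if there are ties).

length 1: no string has ≥2 trees
length 3: no string has ≥2 trees
length 5: a * a * a has 2 parse trees

Two derivations of a * a * a:
  Node ⇒ Node * Node ⇒ Node * Node * Node ⇒ a * Node * Node ⇒ a * a * Node ⇒ a * a * a
  Node ⇒ Node * Node ⇒ a * Node ⇒ a * Node * Node ⇒ a * a * Node ⇒ a * a * a

a * a * a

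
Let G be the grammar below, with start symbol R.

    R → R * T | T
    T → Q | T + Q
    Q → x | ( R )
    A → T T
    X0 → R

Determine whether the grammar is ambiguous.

Unambiguous

(A, X0 are unreachable from R, so their rules don't affect L(R).) This is a standard precedence ladder (R over T over Q), with each level left-recursive on its own operator ('*' at R, '+' at T). That structure is LR(1), hence unambiguous.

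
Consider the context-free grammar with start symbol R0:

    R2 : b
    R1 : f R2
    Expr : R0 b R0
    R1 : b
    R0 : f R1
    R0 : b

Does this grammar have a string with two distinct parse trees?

Unambiguous

Only R0, R1, R2 are reachable from R0; ignoring the rest: Restricted to the reachable nonterminals, every rule has the form A → t or A → t B, and no two rules for the same A share a first terminal. The grammar encodes a DFA — one run per string.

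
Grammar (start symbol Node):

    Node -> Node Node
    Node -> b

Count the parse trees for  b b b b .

5

Parse trees for b b b b:
  [Node [Node b] [Node [Node b] [Node [Node b] [Node b]]]]
  [Node [Node b] [Node [Node [Node b] [Node b]] [Node b]]]
  [Node [Node [Node b] [Node b]] [Node [Node b] [Node b]]]
  [Node [Node [Node b] [Node [Node b] [Node b]]] [Node b]]
  [Node [Node [Node [Node b] [Node b]] [Node b]] [Node b]]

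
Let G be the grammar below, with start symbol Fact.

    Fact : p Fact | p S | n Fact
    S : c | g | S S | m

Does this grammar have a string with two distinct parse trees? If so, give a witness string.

Ambiguous

Witness: p c c c

Derivation 1: Fact ⇒ p S ⇒ p S S ⇒ p c S ⇒ p c S S ⇒ p c c S ⇒ p c c c
Derivation 2: Fact ⇒ p S ⇒ p S S ⇒ p S S S ⇒ p c S S ⇒ p c c S ⇒ p c c c

Two distinct leftmost derivations for the same string.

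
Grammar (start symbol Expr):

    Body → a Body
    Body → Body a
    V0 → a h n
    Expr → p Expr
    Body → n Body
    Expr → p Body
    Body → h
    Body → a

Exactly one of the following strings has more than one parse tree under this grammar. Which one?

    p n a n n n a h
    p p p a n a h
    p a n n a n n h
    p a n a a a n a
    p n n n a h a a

p n a n n n a h: 1 tree
p p p a n a h: 1 tree
p a n n a n n h: 1 tree
p a n a a a n a: 1 tree
p n n n a h a a: 15 trees

p n n n a h a a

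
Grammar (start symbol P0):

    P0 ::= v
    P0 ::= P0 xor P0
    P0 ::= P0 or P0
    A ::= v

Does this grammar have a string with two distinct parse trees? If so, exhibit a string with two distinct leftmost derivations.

Witness: v or v or v

Derivation 1: P0 ⇒ P0 or P0 ⇒ v or P0 ⇒ v or P0 or P0 ⇒ v or v or P0 ⇒ v or v or v
Derivation 2: P0 ⇒ P0 or P0 ⇒ P0 or P0 or P0 ⇒ v or P0 or P0 ⇒ v or v or P0 ⇒ v or v or v

Two distinct leftmost derivations for the same string.

Ambiguous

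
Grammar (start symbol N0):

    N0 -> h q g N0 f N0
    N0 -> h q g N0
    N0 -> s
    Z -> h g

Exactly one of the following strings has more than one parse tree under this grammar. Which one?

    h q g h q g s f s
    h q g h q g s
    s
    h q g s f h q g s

h q g h q g s f s

h q g h q g s f s: 2 trees
h q g h q g s: 1 tree
s: 1 tree
h q g s f h q g s: 1 tree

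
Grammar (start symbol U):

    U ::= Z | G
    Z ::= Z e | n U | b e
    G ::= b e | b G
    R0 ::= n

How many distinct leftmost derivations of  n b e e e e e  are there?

Parse trees for n b e e e e e:
  [U [Z [Z [Z [Z [Z n [U [Z b e]]] e] e] e] e]]
  [U [Z [Z [Z [Z [Z n [U [G b e]]] e] e] e] e]]
  [U [Z [Z [Z [Z n [U [Z [Z b e] e]]] e] e] e]]
  [U [Z [Z [Z n [U [Z [Z [Z b e] e] e]]] e] e]]
  [U [Z [Z n [U [Z [Z [Z [Z b e] e] e] e]]] e]]
  [U [Z n [U [Z [Z [Z [Z [Z b e] e] e] e] e]]]]

6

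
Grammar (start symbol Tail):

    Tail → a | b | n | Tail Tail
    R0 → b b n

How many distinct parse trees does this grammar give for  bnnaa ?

Parse trees for bnnaa (showing first 6 of 14):
  [Tail [Tail b] [Tail [Tail n] [Tail [Tail n] [Tail [Tail a] [Tail a]]]]]
  [Tail [Tail b] [Tail [Tail n] [Tail [Tail [Tail n] [Tail a]] [Tail a]]]]
  [Tail [Tail b] [Tail [Tail [Tail n] [Tail n]] [Tail [Tail a] [Tail a]]]]
  [Tail [Tail b] [Tail [Tail [Tail n] [Tail [Tail n] [Tail a]]] [Tail a]]]
  [Tail [Tail b] [Tail [Tail [Tail [Tail n] [Tail n]] [Tail a]] [Tail a]]]
  [Tail [Tail [Tail b] [Tail n]] [Tail [Tail n] [Tail [Tail a] [Tail a]]]]

14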